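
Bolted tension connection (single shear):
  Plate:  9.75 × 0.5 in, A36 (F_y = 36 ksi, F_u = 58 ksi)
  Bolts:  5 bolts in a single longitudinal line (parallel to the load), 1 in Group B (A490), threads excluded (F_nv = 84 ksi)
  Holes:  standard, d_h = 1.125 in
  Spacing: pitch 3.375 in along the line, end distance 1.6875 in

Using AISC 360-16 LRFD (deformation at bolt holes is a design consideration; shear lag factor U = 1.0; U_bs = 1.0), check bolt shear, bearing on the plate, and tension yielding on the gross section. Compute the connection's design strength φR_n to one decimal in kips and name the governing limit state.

158.0 kips (gross-section yield governs)

Bolt shear: A_b = π(1)²/4 = 0.7854 in². φR_n = 0.75 × 84 × 0.7854 × 5 × 1 = 247.4 kips.
Bearing (0.5 in plate, F_u = 58 ksi): end bolts L_c = 1.6875 − 1.125/2 = 1.125, R_n = min(1.2×1.125×0.5×58, 2.4×1×0.5×58) = 39.15 kips/bolt; interior L_c = 3.375 − 1.125 = 2.25, R_n = 69.6 kips/bolt. φR_n = 0.75 × (1×39.15 + 4×69.6) = 238.2 kips.
Tension yield (gross): A_g = 9.75×0.5 = 4.875 in². φR_n = 0.90 × 36 × 4.875 = 158.0 kips.
Governing: min(247.4, 238.2, 158.0) = 158.0 kips → gross-section yield.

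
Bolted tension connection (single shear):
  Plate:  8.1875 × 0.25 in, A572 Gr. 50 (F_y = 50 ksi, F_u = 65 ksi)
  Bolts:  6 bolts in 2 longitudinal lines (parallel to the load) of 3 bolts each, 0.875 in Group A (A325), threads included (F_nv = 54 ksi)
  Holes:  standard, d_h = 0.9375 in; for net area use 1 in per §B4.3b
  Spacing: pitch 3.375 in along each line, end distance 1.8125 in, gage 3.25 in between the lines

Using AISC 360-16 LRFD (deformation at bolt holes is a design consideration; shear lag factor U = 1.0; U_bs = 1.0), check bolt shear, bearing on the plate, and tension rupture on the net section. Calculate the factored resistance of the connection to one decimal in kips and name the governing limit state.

75.4 kips (net-section rupture governs)

Bolt shear: A_b = π(0.875)²/4 = 0.60132 in². φR_n = 0.75 × 54 × 0.60132 × 6 × 1 = 146.1 kips.
Bearing (0.25 in plate, F_u = 65 ksi): end bolts L_c = 1.8125 − 0.9375/2 = 1.34375, R_n = min(1.2×1.34375×0.25×65, 2.4×0.875×0.25×65) = 26.203 kips/bolt; interior L_c = 3.375 − 0.9375 = 2.4375, R_n = 34.125 kips/bolt. φR_n = 0.75 × (2×26.203 + 4×34.125) = 141.7 kips.
Tension rupture (net): A_n = (8.1875 − 2×1)×0.25 = 1.5469 in² (U = 1.0, A_e = A_n). φR_n = 0.75 × 65 × 1.5469 = 75.4 kips.
Governing: min(146.1, 141.7, 75.4) = 75.4 kips → net-section rupture.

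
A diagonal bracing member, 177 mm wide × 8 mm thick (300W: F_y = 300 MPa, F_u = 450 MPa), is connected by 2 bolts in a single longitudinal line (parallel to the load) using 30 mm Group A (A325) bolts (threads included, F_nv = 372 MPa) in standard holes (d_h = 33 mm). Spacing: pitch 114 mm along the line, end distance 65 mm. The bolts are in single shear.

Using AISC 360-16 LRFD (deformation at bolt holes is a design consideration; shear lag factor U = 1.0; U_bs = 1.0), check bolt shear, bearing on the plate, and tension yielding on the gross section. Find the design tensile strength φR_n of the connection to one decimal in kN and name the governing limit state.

Bolt shear: A_b = π(30)²/4 = 706.86 mm². φR_n = 0.75 × 372 × 706.86 × 2 × 1 = 394.4 kN.
Bearing (8 mm plate, F_u = 450 MPa): end bolts L_c = 65 − 33/2 = 48.5, R_n = min(1.2×48.5×8×450, 2.4×30×8×450) = 209.52 kN/bolt; interior L_c = 114 − 33 = 81, R_n = 259.2 kN/bolt. φR_n = 0.75 × (1×209.52 + 1×259.2) = 351.5 kN.
Tension yield (gross): A_g = 177×8 = 1416 mm². φR_n = 0.90 × 300 × 1416 = 382.3 kN.
Governing: min(394.4, 351.5, 382.3) = 351.5 kN → bearing.

351.5 kN (bearing governs)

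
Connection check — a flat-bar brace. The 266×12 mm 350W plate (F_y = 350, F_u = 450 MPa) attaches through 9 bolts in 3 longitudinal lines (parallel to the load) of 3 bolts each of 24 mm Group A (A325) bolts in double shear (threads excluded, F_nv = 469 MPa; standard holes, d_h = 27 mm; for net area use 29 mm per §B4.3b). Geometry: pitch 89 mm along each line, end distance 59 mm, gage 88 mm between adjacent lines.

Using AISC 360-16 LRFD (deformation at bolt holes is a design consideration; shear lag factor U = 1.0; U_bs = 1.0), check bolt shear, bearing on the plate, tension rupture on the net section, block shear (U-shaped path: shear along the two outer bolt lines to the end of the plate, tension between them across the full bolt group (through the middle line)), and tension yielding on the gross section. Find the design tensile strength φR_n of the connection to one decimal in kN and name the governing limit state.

Bolt shear: A_b = π(24)²/4 = 452.39 mm². φR_n = 0.75 × 469 × 452.39 × 9 × 2 = 2864.3 kN.
Bearing (12 mm plate, F_u = 450 MPa): end bolts L_c = 59 − 27/2 = 45.5, R_n = min(1.2×45.5×12×450, 2.4×24×12×450) = 294.84 kN/bolt; interior L_c = 89 − 27 = 62, R_n = 311.04 kN/bolt. φR_n = 0.75 × (3×294.84 + 6×311.04) = 2063.1 kN.
Tension rupture (net): A_n = (266 − 3×29)×12 = 2148 mm² (U = 1.0, A_e = A_n). φR_n = 0.75 × 450 × 2148 = 725.0 kN.
Block shear: shear path 2×[59+2×89] = 2×237 mm, A_gv = 5688, A_nv = 2×(237 − 2.5×29)×12 = 3948 mm²; tension across gage: (176 − 2×29)×12 = 1416 mm². R_n = min(0.6×450×3948, 0.6×350×5688) + 1.0×450×1416 = min(1066, 1194.5) + 637.2 = 1703.2 kN. φR_n = 0.75 × 1703.2 = 1277.4 kN.
Tension yield (gross): A_g = 266×12 = 3192 mm². φR_n = 0.90 × 350 × 3192 = 1005.5 kN.
Governing: min(2864.3, 2063.1, 725.0, 1277.4, 1005.5) = 725.0 kN → net-section rupture.

725.0 kN (net-section rupture governs)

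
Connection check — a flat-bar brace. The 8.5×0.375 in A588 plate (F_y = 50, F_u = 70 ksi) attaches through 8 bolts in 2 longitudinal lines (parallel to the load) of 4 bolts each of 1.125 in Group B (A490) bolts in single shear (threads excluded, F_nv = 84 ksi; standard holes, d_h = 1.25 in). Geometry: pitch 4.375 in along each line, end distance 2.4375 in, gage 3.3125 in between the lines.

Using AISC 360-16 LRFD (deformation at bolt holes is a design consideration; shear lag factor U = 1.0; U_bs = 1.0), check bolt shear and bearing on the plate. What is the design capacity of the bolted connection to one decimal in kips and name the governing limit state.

404.6 kips (bearing governs)

Bolt shear: A_b = π(1.125)²/4 = 0.99402 in². φR_n = 0.75 × 84 × 0.99402 × 8 × 1 = 501.0 kips.
Bearing (0.375 in plate, F_u = 70 ksi): end bolts L_c = 2.4375 − 1.25/2 = 1.8125, R_n = min(1.2×1.8125×0.375×70, 2.4×1.125×0.375×70) = 57.094 kips/bolt; interior L_c = 4.375 − 1.25 = 3.125, R_n = 70.875 kips/bolt. φR_n = 0.75 × (2×57.094 + 6×70.875) = 404.6 kips.
Governing: min(501.0, 404.6) = 404.6 kips → bearing.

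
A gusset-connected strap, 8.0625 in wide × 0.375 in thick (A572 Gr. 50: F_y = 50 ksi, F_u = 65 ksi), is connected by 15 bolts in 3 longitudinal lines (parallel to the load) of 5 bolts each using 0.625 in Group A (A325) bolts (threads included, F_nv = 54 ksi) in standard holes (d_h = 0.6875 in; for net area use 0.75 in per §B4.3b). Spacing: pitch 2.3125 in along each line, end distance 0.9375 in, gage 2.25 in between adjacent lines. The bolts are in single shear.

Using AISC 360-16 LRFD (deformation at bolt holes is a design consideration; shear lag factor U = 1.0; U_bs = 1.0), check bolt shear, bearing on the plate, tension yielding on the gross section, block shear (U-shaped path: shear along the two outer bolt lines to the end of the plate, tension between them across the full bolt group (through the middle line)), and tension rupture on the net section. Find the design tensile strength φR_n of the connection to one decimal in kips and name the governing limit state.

106.3 kips (net-section rupture governs)

Bolt shear: A_b = π(0.625)²/4 = 0.3068 in². φR_n = 0.75 × 54 × 0.3068 × 15 × 1 = 186.4 kips.
Bearing (0.375 in plate, F_u = 65 ksi): end bolts L_c = 0.9375 − 0.6875/2 = 0.59375, R_n = min(1.2×0.59375×0.375×65, 2.4×0.625×0.375×65) = 17.367 kips/bolt; interior L_c = 2.3125 − 0.6875 = 1.625, R_n = 36.563 kips/bolt. φR_n = 0.75 × (3×17.367 + 12×36.563) = 368.1 kips.
Tension yield (gross): A_g = 8.0625×0.375 = 3.0234 in². φR_n = 0.90 × 50 × 3.0234 = 136.1 kips.
Block shear: shear path 2×[0.9375+4×2.3125] = 2×10.1875 in, A_gv = 7.6406, A_nv = 2×(10.1875 − 4.5×0.75)×0.375 = 5.1094 in²; tension across gage: (4.5 − 2×0.75)×0.375 = 1.125 in². R_n = min(0.6×65×5.1094, 0.6×50×7.6406) + 1.0×65×1.125 = min(199.27, 229.22) + 73.125 = 272.4 kips. φR_n = 0.75 × 272.4 = 204.3 kips.
Tension rupture (net): A_n = (8.0625 − 3×0.75)×0.375 = 2.1797 in² (U = 1.0, A_e = A_n). φR_n = 0.75 × 65 × 2.1797 = 106.3 kips.
Governing: min(186.4, 368.1, 136.1, 204.3, 106.3) = 106.3 kips → net-section rupture.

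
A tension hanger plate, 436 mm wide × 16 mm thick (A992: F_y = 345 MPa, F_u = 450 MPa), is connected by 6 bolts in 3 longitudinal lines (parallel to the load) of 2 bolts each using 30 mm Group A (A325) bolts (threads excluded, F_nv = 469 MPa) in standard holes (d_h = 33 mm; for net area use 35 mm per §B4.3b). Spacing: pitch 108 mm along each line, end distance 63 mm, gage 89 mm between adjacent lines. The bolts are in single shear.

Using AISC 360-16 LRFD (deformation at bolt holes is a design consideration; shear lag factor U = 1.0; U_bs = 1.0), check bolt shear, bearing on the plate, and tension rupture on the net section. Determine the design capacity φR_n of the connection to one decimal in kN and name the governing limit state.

Bolt shear: A_b = π(30)²/4 = 706.86 mm². φR_n = 0.75 × 469 × 706.86 × 6 × 1 = 1491.8 kN.
Bearing (16 mm plate, F_u = 450 MPa): end bolts L_c = 63 − 33/2 = 46.5, R_n = min(1.2×46.5×16×450, 2.4×30×16×450) = 401.76 kN/bolt; interior L_c = 108 − 33 = 75, R_n = 518.4 kN/bolt. φR_n = 0.75 × (3×401.76 + 3×518.4) = 2070.4 kN.
Tension rupture (net): A_n = (436 − 3×35)×16 = 5296 mm² (U = 1.0, A_e = A_n). φR_n = 0.75 × 450 × 5296 = 1787.4 kN.
Governing: min(1491.8, 2070.4, 1787.4) = 1491.8 kN → bolt shear.

1491.8 kN (bolt shear governs)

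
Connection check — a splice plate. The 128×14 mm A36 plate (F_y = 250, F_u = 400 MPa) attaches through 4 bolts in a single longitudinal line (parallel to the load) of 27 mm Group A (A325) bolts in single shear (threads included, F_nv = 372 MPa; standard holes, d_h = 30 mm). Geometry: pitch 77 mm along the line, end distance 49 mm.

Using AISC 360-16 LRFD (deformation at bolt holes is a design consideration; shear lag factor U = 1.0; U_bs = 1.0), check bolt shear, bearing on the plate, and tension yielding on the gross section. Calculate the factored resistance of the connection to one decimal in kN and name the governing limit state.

Bolt shear: A_b = π(27)²/4 = 572.56 mm². φR_n = 0.75 × 372 × 572.56 × 4 × 1 = 639.0 kN.
Bearing (14 mm plate, F_u = 400 MPa): end bolts L_c = 49 − 30/2 = 34, R_n = min(1.2×34×14×400, 2.4×27×14×400) = 228.48 kN/bolt; interior L_c = 77 − 30 = 47, R_n = 315.84 kN/bolt. φR_n = 0.75 × (1×228.48 + 3×315.84) = 882.0 kN.
Tension yield (gross): A_g = 128×14 = 1792 mm². φR_n = 0.90 × 250 × 1792 = 403.2 kN.
Governing: min(639.0, 882.0, 403.2) = 403.2 kN → gross-section yield.

403.2 kN (gross-section yield governs)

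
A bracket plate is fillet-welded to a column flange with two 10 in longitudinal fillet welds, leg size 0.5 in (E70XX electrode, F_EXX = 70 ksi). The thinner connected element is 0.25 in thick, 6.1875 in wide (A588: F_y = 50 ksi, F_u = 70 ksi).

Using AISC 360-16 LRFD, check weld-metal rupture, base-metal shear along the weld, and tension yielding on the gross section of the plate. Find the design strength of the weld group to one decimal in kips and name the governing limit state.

Weld metal: throat = 0.707×0.5 = 0.3535 in, L = 2×10 = 20 in. φR_n = 0.75 × 0.6 × 70 × 0.3535 × 20 = 222.7 kips.
Base metal shear (0.25 in plate): yield φR_n = 1.0×0.6×50×0.25×20 = 150.0 kips; rupture φR_n = 0.75×0.6×70×0.25×20 = 157.5 kips; take 150.0 kips (yield).
Tension yield (gross): A_g = 6.1875×0.25 = 1.5469 in². φR_n = 0.90 × 50 × 1.5469 = 69.6 kips.
Governing: min(222.7, 150.0, 69.6) = 69.6 kips → gross-section yield.

69.6 kips (gross-section yield governs)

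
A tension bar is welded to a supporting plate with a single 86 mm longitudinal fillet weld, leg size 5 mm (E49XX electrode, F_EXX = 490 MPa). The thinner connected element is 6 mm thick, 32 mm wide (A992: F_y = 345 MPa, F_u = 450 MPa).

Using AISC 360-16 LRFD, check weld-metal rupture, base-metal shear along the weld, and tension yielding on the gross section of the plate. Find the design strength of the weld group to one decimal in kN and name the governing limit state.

59.6 kN (gross-section yield governs)

Weld metal: throat = 0.707×5 = 3.535 mm, L = 86 mm. φR_n = 0.75 × 0.6 × 490 × 3.535 × 86 = 67.0 kN.
Base metal shear (6 mm plate): yield φR_n = 1.0×0.6×345×6×86 = 106.8 kN; rupture φR_n = 0.75×0.6×450×6×86 = 104.5 kN; take 104.5 kN (rupture).
Tension yield (gross): A_g = 32×6 = 192 mm². φR_n = 0.90 × 345 × 192 = 59.6 kN.
Governing: min(67.0, 104.5, 59.6) = 59.6 kN → gross-section yield.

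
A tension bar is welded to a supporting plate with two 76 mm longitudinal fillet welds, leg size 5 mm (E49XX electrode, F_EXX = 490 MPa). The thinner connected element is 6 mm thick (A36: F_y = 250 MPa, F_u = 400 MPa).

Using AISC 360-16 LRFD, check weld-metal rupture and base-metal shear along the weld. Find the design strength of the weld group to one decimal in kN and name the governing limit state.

Weld metal: throat = 0.707×5 = 3.535 mm, L = 2×76 = 152 mm. φR_n = 0.75 × 0.6 × 490 × 3.535 × 152 = 118.5 kN.
Base metal shear (6 mm plate): yield φR_n = 1.0×0.6×250×6×152 = 136.8 kN; rupture φR_n = 0.75×0.6×400×6×152 = 164.2 kN; take 136.8 kN (yield).
Governing: min(118.5, 136.8) = 118.5 kN → weld metal.

118.5 kN (weld metal governs)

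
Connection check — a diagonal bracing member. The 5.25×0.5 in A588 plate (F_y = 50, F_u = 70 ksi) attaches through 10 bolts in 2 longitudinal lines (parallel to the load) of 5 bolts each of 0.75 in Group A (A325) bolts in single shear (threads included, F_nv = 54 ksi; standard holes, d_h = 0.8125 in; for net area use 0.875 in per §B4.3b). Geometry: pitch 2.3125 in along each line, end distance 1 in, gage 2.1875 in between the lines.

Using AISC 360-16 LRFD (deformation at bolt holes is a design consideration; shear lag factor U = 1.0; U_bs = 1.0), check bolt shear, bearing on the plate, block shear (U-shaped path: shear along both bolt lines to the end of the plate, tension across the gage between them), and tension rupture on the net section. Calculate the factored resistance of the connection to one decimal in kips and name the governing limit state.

Bolt shear: A_b = π(0.75)²/4 = 0.44179 in². φR_n = 0.75 × 54 × 0.44179 × 10 × 1 = 178.9 kips.
Bearing (0.5 in plate, F_u = 70 ksi): end bolts L_c = 1 − 0.8125/2 = 0.59375, R_n = min(1.2×0.59375×0.5×70, 2.4×0.75×0.5×70) = 24.938 kips/bolt; interior L_c = 2.3125 − 0.8125 = 1.5, R_n = 63 kips/bolt. φR_n = 0.75 × (2×24.938 + 8×63) = 415.4 kips.
Block shear: shear path 2×[1+4×2.3125] = 2×10.25 in, A_gv = 10.25, A_nv = 2×(10.25 − 4.5×0.875)×0.5 = 6.3125 in²; tension across gage: (2.1875 − 1×0.875)×0.5 = 0.65625 in². R_n = min(0.6×70×6.3125, 0.6×50×10.25) + 1.0×70×0.65625 = min(265.13, 307.5) + 45.938 = 311.07 kips. φR_n = 0.75 × 311.07 = 233.3 kips.
Tension rupture (net): A_n = (5.25 − 2×0.875)×0.5 = 1.75 in² (U = 1.0, A_e = A_n). φR_n = 0.75 × 70 × 1.75 = 91.9 kips.
Governing: min(178.9, 415.4, 233.3, 91.9) = 91.9 kips → net-section rupture.

91.9 kips (net-section rupture governs)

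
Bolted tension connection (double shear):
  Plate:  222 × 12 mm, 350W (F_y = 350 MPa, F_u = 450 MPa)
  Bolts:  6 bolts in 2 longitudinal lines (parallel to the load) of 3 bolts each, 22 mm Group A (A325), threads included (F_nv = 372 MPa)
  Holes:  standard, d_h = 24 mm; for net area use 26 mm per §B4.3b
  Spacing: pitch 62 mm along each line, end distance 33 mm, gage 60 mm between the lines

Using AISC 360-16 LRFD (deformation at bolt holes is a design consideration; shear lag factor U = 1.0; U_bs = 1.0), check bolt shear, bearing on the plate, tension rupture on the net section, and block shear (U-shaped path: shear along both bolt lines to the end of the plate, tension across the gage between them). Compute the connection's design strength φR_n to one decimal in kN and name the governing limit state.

584.8 kN (block shear governs)

Bolt shear: A_b = π(22)²/4 = 380.13 mm². φR_n = 0.75 × 372 × 380.13 × 6 × 2 = 1272.7 kN.
Bearing (12 mm plate, F_u = 450 MPa): end bolts L_c = 33 − 24/2 = 21, R_n = min(1.2×21×12×450, 2.4×22×12×450) = 136.08 kN/bolt; interior L_c = 62 − 24 = 38, R_n = 246.24 kN/bolt. φR_n = 0.75 × (2×136.08 + 4×246.24) = 942.8 kN.
Tension rupture (net): A_n = (222 − 2×26)×12 = 2040 mm² (U = 1.0, A_e = A_n). φR_n = 0.75 × 450 × 2040 = 688.5 kN.
Block shear: shear path 2×[33+2×62] = 2×157 mm, A_gv = 3768, A_nv = 2×(157 − 2.5×26)×12 = 2208 mm²; tension across gage: (60 − 1×26)×12 = 408 mm². R_n = min(0.6×450×2208, 0.6×350×3768) + 1.0×450×408 = min(596.16, 791.28) + 183.6 = 779.76 kN. φR_n = 0.75 × 779.76 = 584.8 kN.
Governing: min(1272.7, 942.8, 688.5, 584.8) = 584.8 kN → block shear.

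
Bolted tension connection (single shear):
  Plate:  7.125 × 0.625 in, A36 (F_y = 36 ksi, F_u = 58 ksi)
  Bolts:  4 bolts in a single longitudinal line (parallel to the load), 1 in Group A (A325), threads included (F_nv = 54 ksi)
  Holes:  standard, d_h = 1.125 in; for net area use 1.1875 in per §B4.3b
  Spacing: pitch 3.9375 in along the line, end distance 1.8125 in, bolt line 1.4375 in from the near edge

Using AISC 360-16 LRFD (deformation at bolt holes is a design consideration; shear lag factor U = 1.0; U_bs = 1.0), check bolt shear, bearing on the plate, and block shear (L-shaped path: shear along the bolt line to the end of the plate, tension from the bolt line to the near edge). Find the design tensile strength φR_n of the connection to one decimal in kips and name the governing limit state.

Bolt shear: A_b = π(1)²/4 = 0.7854 in². φR_n = 0.75 × 54 × 0.7854 × 4 × 1 = 127.2 kips.
Bearing (0.625 in plate, F_u = 58 ksi): end bolts L_c = 1.8125 − 1.125/2 = 1.25, R_n = min(1.2×1.25×0.625×58, 2.4×1×0.625×58) = 54.375 kips/bolt; interior L_c = 3.9375 − 1.125 = 2.8125, R_n = 87 kips/bolt. φR_n = 0.75 × (1×54.375 + 3×87) = 236.5 kips.
Block shear: shear path 1×[1.8125+3×3.9375] = 1×13.625 in, A_gv = 8.5156, A_nv = 1×(13.625 − 3.5×1.1875)×0.625 = 5.918 in²; tension to near edge: (1.4375 − 0.5×1.1875)×0.625 = 0.52734 in². R_n = min(0.6×58×5.918, 0.6×36×8.5156) + 1.0×58×0.52734 = min(205.95, 183.94) + 30.586 = 214.53 kips. φR_n = 0.75 × 214.53 = 160.9 kips.
Governing: min(127.2, 236.5, 160.9) = 127.2 kips → bolt shear.

127.2 kips (bolt shear governs)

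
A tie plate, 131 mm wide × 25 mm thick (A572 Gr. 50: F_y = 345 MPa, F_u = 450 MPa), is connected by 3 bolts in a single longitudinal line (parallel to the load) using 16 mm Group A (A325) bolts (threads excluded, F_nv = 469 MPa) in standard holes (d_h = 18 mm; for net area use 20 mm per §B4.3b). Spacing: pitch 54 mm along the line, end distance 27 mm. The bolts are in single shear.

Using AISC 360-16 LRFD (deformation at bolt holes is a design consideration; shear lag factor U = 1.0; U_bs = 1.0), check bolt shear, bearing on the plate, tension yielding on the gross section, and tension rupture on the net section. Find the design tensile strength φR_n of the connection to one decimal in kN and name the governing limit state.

212.2 kN (bolt shear governs)

Bolt shear: A_b = π(16)²/4 = 201.06 mm². φR_n = 0.75 × 469 × 201.06 × 3 × 1 = 212.2 kN.
Bearing (25 mm plate, F_u = 450 MPa): end bolts L_c = 27 − 18/2 = 18, R_n = min(1.2×18×25×450, 2.4×16×25×450) = 243 kN/bolt; interior L_c = 54 − 18 = 36, R_n = 432 kN/bolt. φR_n = 0.75 × (1×243 + 2×432) = 830.3 kN.
Tension yield (gross): A_g = 131×25 = 3275 mm². φR_n = 0.90 × 345 × 3275 = 1016.9 kN.
Tension rupture (net): A_n = (131 − 1×20)×25 = 2775 mm² (U = 1.0, A_e = A_n). φR_n = 0.75 × 450 × 2775 = 936.6 kN.
Governing: min(212.2, 830.3, 1016.9, 936.6) = 212.2 kN → bolt shear.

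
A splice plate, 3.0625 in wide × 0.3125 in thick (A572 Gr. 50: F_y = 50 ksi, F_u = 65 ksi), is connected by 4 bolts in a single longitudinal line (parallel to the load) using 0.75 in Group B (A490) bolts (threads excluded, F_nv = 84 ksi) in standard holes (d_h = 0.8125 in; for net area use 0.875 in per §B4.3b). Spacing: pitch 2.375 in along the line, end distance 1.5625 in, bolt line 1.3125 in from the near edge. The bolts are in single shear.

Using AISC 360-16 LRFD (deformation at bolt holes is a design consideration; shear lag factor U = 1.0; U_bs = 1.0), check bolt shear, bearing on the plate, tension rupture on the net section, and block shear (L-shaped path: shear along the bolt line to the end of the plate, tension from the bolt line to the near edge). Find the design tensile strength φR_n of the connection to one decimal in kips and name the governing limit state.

Bolt shear: A_b = π(0.75)²/4 = 0.44179 in². φR_n = 0.75 × 84 × 0.44179 × 4 × 1 = 111.3 kips.
Bearing (0.3125 in plate, F_u = 65 ksi): end bolts L_c = 1.5625 − 0.8125/2 = 1.15625, R_n = min(1.2×1.15625×0.3125×65, 2.4×0.75×0.3125×65) = 28.184 kips/bolt; interior L_c = 2.375 − 0.8125 = 1.5625, R_n = 36.563 kips/bolt. φR_n = 0.75 × (1×28.184 + 3×36.563) = 103.4 kips.
Tension rupture (net): A_n = (3.0625 − 1×0.875)×0.3125 = 0.68359 in² (U = 1.0, A_e = A_n). φR_n = 0.75 × 65 × 0.68359 = 33.3 kips.
Block shear: shear path 1×[1.5625+3×2.375] = 1×8.6875 in, A_gv = 2.7148, A_nv = 1×(8.6875 − 3.5×0.875)×0.3125 = 1.7578 in²; tension to near edge: (1.3125 − 0.5×0.875)×0.3125 = 0.27344 in². R_n = min(0.6×65×1.7578, 0.6×50×2.7148) + 1.0×65×0.27344 = min(68.554, 81.444) + 17.774 = 86.328 kips. φR_n = 0.75 × 86.328 = 64.7 kips.
Governing: min(111.3, 103.4, 33.3, 64.7) = 33.3 kips → net-section rupture.

33.3 kips (net-section rupture governs)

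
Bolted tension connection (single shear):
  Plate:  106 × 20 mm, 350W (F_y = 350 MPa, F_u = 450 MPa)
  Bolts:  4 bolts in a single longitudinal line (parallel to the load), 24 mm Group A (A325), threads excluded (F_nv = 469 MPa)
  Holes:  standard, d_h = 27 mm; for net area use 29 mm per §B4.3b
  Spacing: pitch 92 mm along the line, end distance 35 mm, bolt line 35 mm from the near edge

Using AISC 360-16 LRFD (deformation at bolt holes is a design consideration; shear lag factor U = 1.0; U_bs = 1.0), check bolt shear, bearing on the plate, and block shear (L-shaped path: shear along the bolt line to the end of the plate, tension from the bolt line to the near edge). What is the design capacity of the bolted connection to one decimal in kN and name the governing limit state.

636.5 kN (bolt shear governs)

Bolt shear: A_b = π(24)²/4 = 452.39 mm². φR_n = 0.75 × 469 × 452.39 × 4 × 1 = 636.5 kN.
Bearing (20 mm plate, F_u = 450 MPa): end bolts L_c = 35 − 27/2 = 21.5, R_n = min(1.2×21.5×20×450, 2.4×24×20×450) = 232.2 kN/bolt; interior L_c = 92 − 27 = 65, R_n = 518.4 kN/bolt. φR_n = 0.75 × (1×232.2 + 3×518.4) = 1340.6 kN.
Block shear: shear path 1×[35+3×92] = 1×311 mm, A_gv = 6220, A_nv = 1×(311 − 3.5×29)×20 = 4190 mm²; tension to near edge: (35 − 0.5×29)×20 = 410 mm². R_n = min(0.6×450×4190, 0.6×350×6220) + 1.0×450×410 = min(1131.3, 1306.2) + 184.5 = 1315.8 kN. φR_n = 0.75 × 1315.8 = 986.9 kN.
Governing: min(636.5, 1340.6, 986.9) = 636.5 kN → bolt shear.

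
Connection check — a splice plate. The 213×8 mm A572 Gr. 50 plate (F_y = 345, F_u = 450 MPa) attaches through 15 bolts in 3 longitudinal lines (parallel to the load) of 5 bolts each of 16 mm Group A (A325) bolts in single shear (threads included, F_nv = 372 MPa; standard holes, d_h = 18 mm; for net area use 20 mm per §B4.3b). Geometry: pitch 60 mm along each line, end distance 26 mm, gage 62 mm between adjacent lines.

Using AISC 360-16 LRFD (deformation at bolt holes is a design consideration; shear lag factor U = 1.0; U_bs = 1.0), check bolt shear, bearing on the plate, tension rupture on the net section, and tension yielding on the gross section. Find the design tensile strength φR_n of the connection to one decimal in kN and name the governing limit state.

Bolt shear: A_b = π(16)²/4 = 201.06 mm². φR_n = 0.75 × 372 × 201.06 × 15 × 1 = 841.4 kN.
Bearing (8 mm plate, F_u = 450 MPa): end bolts L_c = 26 − 18/2 = 17, R_n = min(1.2×17×8×450, 2.4×16×8×450) = 73.44 kN/bolt; interior L_c = 60 − 18 = 42, R_n = 138.24 kN/bolt. φR_n = 0.75 × (3×73.44 + 12×138.24) = 1409.4 kN.
Tension rupture (net): A_n = (213 − 3×20)×8 = 1224 mm² (U = 1.0, A_e = A_n). φR_n = 0.75 × 450 × 1224 = 413.1 kN.
Tension yield (gross): A_g = 213×8 = 1704 mm². φR_n = 0.90 × 345 × 1704 = 529.1 kN.
Governing: min(841.4, 1409.4, 413.1, 529.1) = 413.1 kN → net-section rupture.

413.1 kN (net-section rupture governs)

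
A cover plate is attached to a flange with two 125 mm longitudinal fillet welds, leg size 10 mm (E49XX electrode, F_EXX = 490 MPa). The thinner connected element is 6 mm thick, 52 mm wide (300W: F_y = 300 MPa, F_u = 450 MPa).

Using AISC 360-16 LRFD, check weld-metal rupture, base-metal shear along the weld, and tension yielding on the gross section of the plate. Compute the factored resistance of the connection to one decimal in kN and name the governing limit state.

84.2 kN (gross-section yield governs)

Weld metal: throat = 0.707×10 = 7.07 mm, L = 2×125 = 250 mm. φR_n = 0.75 × 0.6 × 490 × 7.07 × 250 = 389.7 kN.
Base metal shear (6 mm plate): yield φR_n = 1.0×0.6×300×6×250 = 270.0 kN; rupture φR_n = 0.75×0.6×450×6×250 = 303.8 kN; take 270.0 kN (yield).
Tension yield (gross): A_g = 52×6 = 312 mm². φR_n = 0.90 × 300 × 312 = 84.2 kN.
Governing: min(389.7, 270.0, 84.2) = 84.2 kN → gross-section yield.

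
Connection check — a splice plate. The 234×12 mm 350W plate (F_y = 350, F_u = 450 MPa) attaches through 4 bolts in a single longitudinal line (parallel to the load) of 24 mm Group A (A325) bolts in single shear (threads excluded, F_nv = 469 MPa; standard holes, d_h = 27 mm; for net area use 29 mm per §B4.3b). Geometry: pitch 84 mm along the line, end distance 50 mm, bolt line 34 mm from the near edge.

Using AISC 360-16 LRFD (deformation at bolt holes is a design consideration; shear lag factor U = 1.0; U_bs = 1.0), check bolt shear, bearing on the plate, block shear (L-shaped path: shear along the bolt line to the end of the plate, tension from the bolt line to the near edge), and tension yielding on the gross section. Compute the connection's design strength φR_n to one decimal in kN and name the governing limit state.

566.2 kN (block shear governs)

Bolt shear: A_b = π(24)²/4 = 452.39 mm². φR_n = 0.75 × 469 × 452.39 × 4 × 1 = 636.5 kN.
Bearing (12 mm plate, F_u = 450 MPa): end bolts L_c = 50 − 27/2 = 36.5, R_n = min(1.2×36.5×12×450, 2.4×24×12×450) = 236.52 kN/bolt; interior L_c = 84 − 27 = 57, R_n = 311.04 kN/bolt. φR_n = 0.75 × (1×236.52 + 3×311.04) = 877.2 kN.
Block shear: shear path 1×[50+3×84] = 1×302 mm, A_gv = 3624, A_nv = 1×(302 − 3.5×29)×12 = 2406 mm²; tension to near edge: (34 − 0.5×29)×12 = 234 mm². R_n = min(0.6×450×2406, 0.6×350×3624) + 1.0×450×234 = min(649.62, 761.04) + 105.3 = 754.92 kN. φR_n = 0.75 × 754.92 = 566.2 kN.
Tension yield (gross): A_g = 234×12 = 2808 mm². φR_n = 0.90 × 350 × 2808 = 884.5 kN.
Governing: min(636.5, 877.2, 566.2, 884.5) = 566.2 kN → block shear.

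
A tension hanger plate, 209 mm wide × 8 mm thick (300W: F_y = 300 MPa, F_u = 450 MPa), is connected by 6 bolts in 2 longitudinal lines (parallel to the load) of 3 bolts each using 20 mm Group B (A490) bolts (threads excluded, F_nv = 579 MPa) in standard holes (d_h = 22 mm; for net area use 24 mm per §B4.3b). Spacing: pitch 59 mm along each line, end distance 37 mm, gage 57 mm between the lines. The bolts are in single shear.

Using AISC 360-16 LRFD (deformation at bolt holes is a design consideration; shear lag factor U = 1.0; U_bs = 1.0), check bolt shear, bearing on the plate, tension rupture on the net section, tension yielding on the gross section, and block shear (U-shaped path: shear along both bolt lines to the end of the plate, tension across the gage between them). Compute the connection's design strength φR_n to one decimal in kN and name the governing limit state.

396.9 kN (block shear governs)

Bolt shear: A_b = π(20)²/4 = 314.16 mm². φR_n = 0.75 × 579 × 314.16 × 6 × 1 = 818.5 kN.
Bearing (8 mm plate, F_u = 450 MPa): end bolts L_c = 37 − 22/2 = 26, R_n = min(1.2×26×8×450, 2.4×20×8×450) = 112.32 kN/bolt; interior L_c = 59 − 22 = 37, R_n = 159.84 kN/bolt. φR_n = 0.75 × (2×112.32 + 4×159.84) = 648.0 kN.
Tension rupture (net): A_n = (209 − 2×24)×8 = 1288 mm² (U = 1.0, A_e = A_n). φR_n = 0.75 × 450 × 1288 = 434.7 kN.
Tension yield (gross): A_g = 209×8 = 1672 mm². φR_n = 0.90 × 300 × 1672 = 451.4 kN.
Block shear: shear path 2×[37+2×59] = 2×155 mm, A_gv = 2480, A_nv = 2×(155 − 2.5×24)×8 = 1520 mm²; tension across gage: (57 − 1×24)×8 = 264 mm². R_n = min(0.6×450×1520, 0.6×300×2480) + 1.0×450×264 = min(410.4, 446.4) + 118.8 = 529.2 kN. φR_n = 0.75 × 529.2 = 396.9 kN.
Governing: min(818.5, 648.0, 434.7, 451.4, 396.9) = 396.9 kN → block shear.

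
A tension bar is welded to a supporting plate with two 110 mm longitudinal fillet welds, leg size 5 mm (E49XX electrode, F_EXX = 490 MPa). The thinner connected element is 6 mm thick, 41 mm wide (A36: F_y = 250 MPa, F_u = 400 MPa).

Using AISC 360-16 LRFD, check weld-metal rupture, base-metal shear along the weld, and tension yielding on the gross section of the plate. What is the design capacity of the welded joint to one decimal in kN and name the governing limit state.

Weld metal: throat = 0.707×5 = 3.535 mm, L = 2×110 = 220 mm. φR_n = 0.75 × 0.6 × 490 × 3.535 × 220 = 171.5 kN.
Base metal shear (6 mm plate): yield φR_n = 1.0×0.6×250×6×220 = 198.0 kN; rupture φR_n = 0.75×0.6×400×6×220 = 237.6 kN; take 198.0 kN (yield).
Tension yield (gross): A_g = 41×6 = 246 mm². φR_n = 0.90 × 250 × 246 = 55.4 kN.
Governing: min(171.5, 198.0, 55.4) = 55.4 kN → gross-section yield.

55.4 kN (gross-section yield governs)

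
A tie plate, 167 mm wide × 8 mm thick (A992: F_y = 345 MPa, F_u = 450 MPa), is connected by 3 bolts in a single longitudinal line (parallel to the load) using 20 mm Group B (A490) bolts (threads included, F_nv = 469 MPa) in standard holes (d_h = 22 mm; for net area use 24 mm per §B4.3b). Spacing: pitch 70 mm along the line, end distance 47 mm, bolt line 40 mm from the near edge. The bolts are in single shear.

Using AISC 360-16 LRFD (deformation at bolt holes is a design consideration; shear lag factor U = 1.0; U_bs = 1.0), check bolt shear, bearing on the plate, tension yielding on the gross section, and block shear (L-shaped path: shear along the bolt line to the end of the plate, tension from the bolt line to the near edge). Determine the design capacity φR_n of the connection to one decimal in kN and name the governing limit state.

Bolt shear: A_b = π(20)²/4 = 314.16 mm². φR_n = 0.75 × 469 × 314.16 × 3 × 1 = 331.5 kN.
Bearing (8 mm plate, F_u = 450 MPa): end bolts L_c = 47 − 22/2 = 36, R_n = min(1.2×36×8×450, 2.4×20×8×450) = 155.52 kN/bolt; interior L_c = 70 − 22 = 48, R_n = 172.8 kN/bolt. φR_n = 0.75 × (1×155.52 + 2×172.8) = 375.8 kN.
Tension yield (gross): A_g = 167×8 = 1336 mm². φR_n = 0.90 × 345 × 1336 = 414.8 kN.
Block shear: shear path 1×[47+2×70] = 1×187 mm, A_gv = 1496, A_nv = 1×(187 − 2.5×24)×8 = 1016 mm²; tension to near edge: (40 − 0.5×24)×8 = 224 mm². R_n = min(0.6×450×1016, 0.6×345×1496) + 1.0×450×224 = min(274.32, 309.67) + 100.8 = 375.12 kN. φR_n = 0.75 × 375.12 = 281.3 kN.
Governing: min(331.5, 375.8, 414.8, 281.3) = 281.3 kN → block shear.

281.3 kN (block shear governs)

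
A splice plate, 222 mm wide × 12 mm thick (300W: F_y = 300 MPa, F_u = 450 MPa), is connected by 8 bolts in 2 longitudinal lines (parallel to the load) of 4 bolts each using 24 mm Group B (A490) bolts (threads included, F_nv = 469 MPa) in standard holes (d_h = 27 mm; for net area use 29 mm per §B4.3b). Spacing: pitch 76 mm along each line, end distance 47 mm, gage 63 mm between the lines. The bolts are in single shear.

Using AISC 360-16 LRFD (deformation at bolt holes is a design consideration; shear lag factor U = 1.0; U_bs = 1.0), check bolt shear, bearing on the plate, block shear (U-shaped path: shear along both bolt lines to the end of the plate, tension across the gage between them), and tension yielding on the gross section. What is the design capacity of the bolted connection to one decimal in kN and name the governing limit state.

719.3 kN (gross-section yield governs)

Bolt shear: A_b = π(24)²/4 = 452.39 mm². φR_n = 0.75 × 469 × 452.39 × 8 × 1 = 1273.0 kN.
Bearing (12 mm plate, F_u = 450 MPa): end bolts L_c = 47 − 27/2 = 33.5, R_n = min(1.2×33.5×12×450, 2.4×24×12×450) = 217.08 kN/bolt; interior L_c = 76 − 27 = 49, R_n = 311.04 kN/bolt. φR_n = 0.75 × (2×217.08 + 6×311.04) = 1725.3 kN.
Block shear: shear path 2×[47+3×76] = 2×275 mm, A_gv = 6600, A_nv = 2×(275 − 3.5×29)×12 = 4164 mm²; tension across gage: (63 − 1×29)×12 = 408 mm². R_n = min(0.6×450×4164, 0.6×300×6600) + 1.0×450×408 = min(1124.3, 1188) + 183.6 = 1307.9 kN. φR_n = 0.75 × 1307.9 = 980.9 kN.
Tension yield (gross): A_g = 222×12 = 2664 mm². φR_n = 0.90 × 300 × 2664 = 719.3 kN.
Governing: min(1273.0, 1725.3, 980.9, 719.3) = 719.3 kN → gross-section yield.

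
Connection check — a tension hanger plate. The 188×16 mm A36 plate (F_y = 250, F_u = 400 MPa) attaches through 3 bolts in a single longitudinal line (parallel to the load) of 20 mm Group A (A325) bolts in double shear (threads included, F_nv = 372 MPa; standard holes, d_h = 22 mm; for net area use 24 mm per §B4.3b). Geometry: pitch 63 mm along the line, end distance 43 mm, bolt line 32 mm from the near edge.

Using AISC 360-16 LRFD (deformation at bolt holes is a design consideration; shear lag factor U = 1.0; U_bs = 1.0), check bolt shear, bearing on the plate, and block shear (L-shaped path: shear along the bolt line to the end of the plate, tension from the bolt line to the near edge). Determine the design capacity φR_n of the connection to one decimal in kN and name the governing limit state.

Bolt shear: A_b = π(20)²/4 = 314.16 mm². φR_n = 0.75 × 372 × 314.16 × 3 × 2 = 525.9 kN.
Bearing (16 mm plate, F_u = 400 MPa): end bolts L_c = 43 − 22/2 = 32, R_n = min(1.2×32×16×400, 2.4×20×16×400) = 245.76 kN/bolt; interior L_c = 63 − 22 = 41, R_n = 307.2 kN/bolt. φR_n = 0.75 × (1×245.76 + 2×307.2) = 645.1 kN.
Block shear: shear path 1×[43+2×63] = 1×169 mm, A_gv = 2704, A_nv = 1×(169 − 2.5×24)×16 = 1744 mm²; tension to near edge: (32 − 0.5×24)×16 = 320 mm². R_n = min(0.6×400×1744, 0.6×250×2704) + 1.0×400×320 = min(418.56, 405.6) + 128 = 533.6 kN. φR_n = 0.75 × 533.6 = 400.2 kN.
Governing: min(525.9, 645.1, 400.2) = 400.2 kN → block shear.

400.2 kN (block shear governs)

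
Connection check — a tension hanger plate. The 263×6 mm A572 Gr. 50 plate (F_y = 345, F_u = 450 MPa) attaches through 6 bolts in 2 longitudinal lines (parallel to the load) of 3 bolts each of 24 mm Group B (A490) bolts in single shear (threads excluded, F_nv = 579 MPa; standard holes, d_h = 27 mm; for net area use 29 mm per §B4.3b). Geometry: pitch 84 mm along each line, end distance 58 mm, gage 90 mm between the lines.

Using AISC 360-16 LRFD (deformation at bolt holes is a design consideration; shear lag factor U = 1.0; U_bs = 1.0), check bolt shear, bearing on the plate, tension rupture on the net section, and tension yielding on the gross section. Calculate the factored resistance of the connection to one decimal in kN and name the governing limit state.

415.1 kN (net-section rupture governs)

Bolt shear: A_b = π(24)²/4 = 452.39 mm². φR_n = 0.75 × 579 × 452.39 × 6 × 1 = 1178.7 kN.
Bearing (6 mm plate, F_u = 450 MPa): end bolts L_c = 58 − 27/2 = 44.5, R_n = min(1.2×44.5×6×450, 2.4×24×6×450) = 144.18 kN/bolt; interior L_c = 84 − 27 = 57, R_n = 155.52 kN/bolt. φR_n = 0.75 × (2×144.18 + 4×155.52) = 682.8 kN.
Tension rupture (net): A_n = (263 − 2×29)×6 = 1230 mm² (U = 1.0, A_e = A_n). φR_n = 0.75 × 450 × 1230 = 415.1 kN.
Tension yield (gross): A_g = 263×6 = 1578 mm². φR_n = 0.90 × 345 × 1578 = 490.0 kN.
Governing: min(1178.7, 682.8, 415.1, 490.0) = 415.1 kN → net-section rupture.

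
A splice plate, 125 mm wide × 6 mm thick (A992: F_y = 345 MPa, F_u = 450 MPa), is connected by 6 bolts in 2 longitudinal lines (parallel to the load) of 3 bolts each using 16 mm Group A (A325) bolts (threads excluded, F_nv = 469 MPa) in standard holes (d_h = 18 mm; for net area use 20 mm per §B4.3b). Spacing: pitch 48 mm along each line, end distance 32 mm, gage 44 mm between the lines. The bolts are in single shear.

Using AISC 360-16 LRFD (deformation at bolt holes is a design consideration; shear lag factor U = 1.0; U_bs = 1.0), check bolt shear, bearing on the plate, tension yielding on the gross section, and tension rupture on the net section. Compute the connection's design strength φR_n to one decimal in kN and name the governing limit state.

172.1 kN (net-section rupture governs)

Bolt shear: A_b = π(16)²/4 = 201.06 mm². φR_n = 0.75 × 469 × 201.06 × 6 × 1 = 424.3 kN.
Bearing (6 mm plate, F_u = 450 MPa): end bolts L_c = 32 − 18/2 = 23, R_n = min(1.2×23×6×450, 2.4×16×6×450) = 74.52 kN/bolt; interior L_c = 48 − 18 = 30, R_n = 97.2 kN/bolt. φR_n = 0.75 × (2×74.52 + 4×97.2) = 403.4 kN.
Tension yield (gross): A_g = 125×6 = 750 mm². φR_n = 0.90 × 345 × 750 = 232.9 kN.
Tension rupture (net): A_n = (125 − 2×20)×6 = 510 mm² (U = 1.0, A_e = A_n). φR_n = 0.75 × 450 × 510 = 172.1 kN.
Governing: min(424.3, 403.4, 232.9, 172.1) = 172.1 kN → net-section rupture.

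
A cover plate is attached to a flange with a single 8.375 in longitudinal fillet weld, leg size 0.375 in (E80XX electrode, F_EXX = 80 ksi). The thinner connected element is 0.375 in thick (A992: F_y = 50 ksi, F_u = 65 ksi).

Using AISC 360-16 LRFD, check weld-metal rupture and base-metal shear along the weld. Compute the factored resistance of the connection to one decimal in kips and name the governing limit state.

79.9 kips (weld metal governs)

Weld metal: throat = 0.707×0.375 = 0.26513 in, L = 8.375 in. φR_n = 0.75 × 0.6 × 80 × 0.26513 × 8.375 = 79.9 kips.
Base metal shear (0.375 in plate): yield φR_n = 1.0×0.6×50×0.375×8.375 = 94.2 kips; rupture φR_n = 0.75×0.6×65×0.375×8.375 = 91.9 kips; take 91.9 kips (rupture).
Governing: min(79.9, 91.9) = 79.9 kips → weld metal.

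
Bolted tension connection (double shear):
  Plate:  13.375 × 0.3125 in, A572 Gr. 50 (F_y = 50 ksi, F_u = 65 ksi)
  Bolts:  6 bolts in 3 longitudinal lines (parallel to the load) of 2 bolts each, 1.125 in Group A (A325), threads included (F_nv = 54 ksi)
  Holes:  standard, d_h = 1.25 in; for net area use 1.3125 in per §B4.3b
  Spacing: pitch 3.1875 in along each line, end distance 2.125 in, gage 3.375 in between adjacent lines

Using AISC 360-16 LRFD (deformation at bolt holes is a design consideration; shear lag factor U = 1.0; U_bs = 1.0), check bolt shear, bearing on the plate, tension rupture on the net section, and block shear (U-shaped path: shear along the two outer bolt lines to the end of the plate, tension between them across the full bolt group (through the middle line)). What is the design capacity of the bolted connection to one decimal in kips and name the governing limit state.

Bolt shear: A_b = π(1.125)²/4 = 0.99402 in². φR_n = 0.75 × 54 × 0.99402 × 6 × 2 = 483.1 kips.
Bearing (0.3125 in plate, F_u = 65 ksi): end bolts L_c = 2.125 − 1.25/2 = 1.5, R_n = min(1.2×1.5×0.3125×65, 2.4×1.125×0.3125×65) = 36.563 kips/bolt; interior L_c = 3.1875 − 1.25 = 1.9375, R_n = 47.227 kips/bolt. φR_n = 0.75 × (3×36.563 + 3×47.227) = 188.5 kips.
Tension rupture (net): A_n = (13.375 − 3×1.3125)×0.3125 = 2.9492 in² (U = 1.0, A_e = A_n). φR_n = 0.75 × 65 × 2.9492 = 143.8 kips.
Block shear: shear path 2×[2.125+1×3.1875] = 2×5.3125 in, A_gv = 3.3203, A_nv = 2×(5.3125 − 1.5×1.3125)×0.3125 = 2.0898 in²; tension across gage: (6.75 − 2×1.3125)×0.3125 = 1.2891 in². R_n = min(0.6×65×2.0898, 0.6×50×3.3203) + 1.0×65×1.2891 = min(81.502, 99.609) + 83.792 = 165.29 kips. φR_n = 0.75 × 165.29 = 124.0 kips.
Governing: min(483.1, 188.5, 143.8, 124.0) = 124.0 kips → block shear.

124.0 kips (block shear governs)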